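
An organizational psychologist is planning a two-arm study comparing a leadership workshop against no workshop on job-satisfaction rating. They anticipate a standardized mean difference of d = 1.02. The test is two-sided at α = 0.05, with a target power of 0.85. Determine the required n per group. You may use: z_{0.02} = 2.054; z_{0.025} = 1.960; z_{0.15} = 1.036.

n = 18 per group

For two independent groups with equal n: n = 2·((z_{α/2} + z_β) / d)².
z_{α/2} + z_β = 1.960 + 1.036 = 2.996.
n = 2 × (2.996 / 1.02)² = 2 × 2.937² = 2 × 8.63 = 17.3.
Round up to the next whole participant.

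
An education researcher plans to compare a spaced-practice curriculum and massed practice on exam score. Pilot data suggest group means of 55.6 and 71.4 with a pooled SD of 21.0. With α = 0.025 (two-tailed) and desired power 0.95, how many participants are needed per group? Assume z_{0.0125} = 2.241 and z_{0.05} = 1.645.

Cohen's d = |M₁ − M₂| / SD_pooled = |55.6 − 71.4| / 21.0 = 15.8 / 21.0 = 0.752.
For two independent groups with equal n: n = 2·((z_{α/2} + z_β) / d)².
z_{α/2} + z_β = 2.241 + 1.645 = 3.886.
n = 2 × (3.886 / 0.752)² = 2 × 5.168² = 2 × 26.70 = 53.4.
Round up to the next whole participant.

n = 54 per group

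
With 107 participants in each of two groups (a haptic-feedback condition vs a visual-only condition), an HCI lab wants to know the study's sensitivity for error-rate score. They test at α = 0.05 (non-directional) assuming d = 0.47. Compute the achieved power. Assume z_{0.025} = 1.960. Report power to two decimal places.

power ≈ 0.93

For two equal groups, power = Φ(d·√(n/2) − z_{α/2}).
d·√(n/2) = 0.47 × √(107/2) = 0.47 × 7.314 = 3.438.
z_β = 3.438 − 1.960 = 1.478.
Power = Φ(1.478) = 0.930.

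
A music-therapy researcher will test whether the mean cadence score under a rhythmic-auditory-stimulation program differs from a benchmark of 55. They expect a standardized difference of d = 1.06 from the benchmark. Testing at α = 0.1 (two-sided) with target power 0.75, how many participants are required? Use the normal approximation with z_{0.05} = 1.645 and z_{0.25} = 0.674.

For a one-sample test: n = ((z_{α/2} + z_β) / d)².
z_{α/2} + z_β = 1.645 + 0.674 = 2.319.
n = (2.319 / 1.06)² = 2.188² = 4.79.
Round up.

n = 5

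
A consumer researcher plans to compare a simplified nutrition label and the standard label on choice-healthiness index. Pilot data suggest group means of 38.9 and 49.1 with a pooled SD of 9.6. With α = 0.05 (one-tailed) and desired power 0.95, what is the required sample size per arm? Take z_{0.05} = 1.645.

Cohen's d = |M₁ − M₂| / SD_pooled = |38.9 − 49.1| / 9.6 = 10.2 / 9.6 = 1.063.
For two independent groups with equal n: n = 2·((z_{α} + z_β) / d)².
z_{α} + z_β = 1.645 + 1.645 = 3.290.
n = 2 × (3.290 / 1.063)² = 2 × 3.095² = 2 × 9.58 = 19.2.
Round up to the next whole participant.

n = 20 per group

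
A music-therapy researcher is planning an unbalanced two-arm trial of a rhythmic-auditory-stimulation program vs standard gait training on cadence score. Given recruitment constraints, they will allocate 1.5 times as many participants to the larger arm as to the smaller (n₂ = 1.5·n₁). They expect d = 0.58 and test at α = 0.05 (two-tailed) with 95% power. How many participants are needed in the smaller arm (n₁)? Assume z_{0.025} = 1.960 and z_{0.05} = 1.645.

With allocation ratio k = n₂/n₁ = 1.5, Var(x̄₁−x̄₂) = σ²(1/n₁ + 1/(k·n₁)) = σ²·(k+1)/(k·n₁).
So n₁ = (1 + 1/k)·((z_{α/2} + z_β)/d)² = 1.667 × (3.605/0.58)².
n₁ = 1.667 × 38.63 = 64.4.
Round up: n₁ = 65, giving n₂ = ⌈1.5 × 65⌉ = ⌈97.5⌉ = 98.

n₁ = 65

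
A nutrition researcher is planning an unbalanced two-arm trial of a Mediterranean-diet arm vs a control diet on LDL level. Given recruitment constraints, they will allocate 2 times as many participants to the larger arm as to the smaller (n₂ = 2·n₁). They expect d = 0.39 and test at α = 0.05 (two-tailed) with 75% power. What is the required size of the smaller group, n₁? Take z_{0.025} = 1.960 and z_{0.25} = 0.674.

With allocation ratio k = n₂/n₁ = 2, Var(x̄₁−x̄₂) = σ²(1/n₁ + 1/(k·n₁)) = σ²·(k+1)/(k·n₁).
So n₁ = (1 + 1/k)·((z_{α/2} + z_β)/d)² = 1.500 × (2.634/0.39)².
n₁ = 1.500 × 45.61 = 68.4.
Round up: n₁ = 69, giving n₂ = 2 × 69 = 138.

n₁ = 69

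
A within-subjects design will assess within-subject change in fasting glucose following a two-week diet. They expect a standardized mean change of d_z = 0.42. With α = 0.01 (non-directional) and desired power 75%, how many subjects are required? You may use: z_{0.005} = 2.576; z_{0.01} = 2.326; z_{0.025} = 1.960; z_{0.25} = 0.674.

For a paired (one-sample on differences) test: n = ((z_{α/2} + z_β) / d)².
z_{α/2} + z_β = 2.576 + 0.674 = 3.250.
n = (3.250 / 0.42)² = 7.738² = 59.88.
Round up.

n = 60 pairs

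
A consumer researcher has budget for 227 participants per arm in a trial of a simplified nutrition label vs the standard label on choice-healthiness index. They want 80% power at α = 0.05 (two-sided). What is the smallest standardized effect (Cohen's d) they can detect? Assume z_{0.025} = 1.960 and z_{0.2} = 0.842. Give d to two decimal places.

For two independent groups of n = 227 each: d_min = (z_{α/2} + z_β)·√(2/n).
z-sum = 1.960 + 0.842 = 2.802.
d_min = 2.802 × √(2/227) = 2.802 × 0.0939 = 0.263.

d_min ≈ 0.26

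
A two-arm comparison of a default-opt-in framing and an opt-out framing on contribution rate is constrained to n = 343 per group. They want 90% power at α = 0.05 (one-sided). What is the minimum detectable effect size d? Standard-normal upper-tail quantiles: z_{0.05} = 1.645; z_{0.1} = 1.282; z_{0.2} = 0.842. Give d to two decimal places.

d_min ≈ 0.22

For two independent groups of n = 343 each: d_min = (z_{α} + z_β)·√(2/n).
z-sum = 1.645 + 1.282 = 2.927.
d_min = 2.927 × √(2/343) = 2.927 × 0.0764 = 0.224.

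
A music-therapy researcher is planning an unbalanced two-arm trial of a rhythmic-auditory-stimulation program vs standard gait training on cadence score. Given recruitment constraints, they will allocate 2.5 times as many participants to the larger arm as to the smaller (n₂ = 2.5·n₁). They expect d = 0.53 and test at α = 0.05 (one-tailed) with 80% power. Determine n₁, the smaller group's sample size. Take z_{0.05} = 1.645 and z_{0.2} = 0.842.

With allocation ratio k = n₂/n₁ = 2.5, Var(x̄₁−x̄₂) = σ²(1/n₁ + 1/(k·n₁)) = σ²·(k+1)/(k·n₁).
So n₁ = (1 + 1/k)·((z_{α} + z_β)/d)² = 1.400 × (2.487/0.53)².
n₁ = 1.400 × 22.02 = 30.8.
Round up: n₁ = 31, giving n₂ = ⌈2.5 × 31⌉ = ⌈77.5⌉ = 78.

n₁ = 31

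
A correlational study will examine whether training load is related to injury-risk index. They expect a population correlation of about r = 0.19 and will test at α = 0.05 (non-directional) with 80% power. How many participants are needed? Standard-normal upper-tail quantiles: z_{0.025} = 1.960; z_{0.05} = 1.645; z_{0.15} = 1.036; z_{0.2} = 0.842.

n = 216

Fisher's z: C = ½·ln((1+r)/(1−r)) = ½·ln(1.4691) = 0.1923.
n = ((z_{α/2} + z_β)/C)² + 3.
(1.960 + 0.842) / 0.1923 = 2.802 / 0.1923 = 14.571.
n = 14.571² + 3 = 212.31 + 3 = 215.3.
Round up.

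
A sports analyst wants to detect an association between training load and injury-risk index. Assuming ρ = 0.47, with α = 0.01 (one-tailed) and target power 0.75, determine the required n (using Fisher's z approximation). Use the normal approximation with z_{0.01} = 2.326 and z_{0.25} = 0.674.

n = 38

Fisher's z: C = ½·ln((1+r)/(1−r)) = ½·ln(2.7736) = 0.5101.
n = ((z_{α} + z_β)/C)² + 3.
(2.326 + 0.674) / 0.5101 = 3.000 / 0.5101 = 5.881.
n = 5.881² + 3 = 34.59 + 3 = 37.6.
Round up.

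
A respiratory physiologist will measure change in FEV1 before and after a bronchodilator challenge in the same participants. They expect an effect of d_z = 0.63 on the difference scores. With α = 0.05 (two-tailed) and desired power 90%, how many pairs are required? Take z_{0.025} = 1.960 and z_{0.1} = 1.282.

For a paired (one-sample on differences) test: n = ((z_{α/2} + z_β) / d)².
z_{α/2} + z_β = 1.960 + 1.282 = 3.242.
n = (3.242 / 0.63)² = 5.146² = 26.48.
Round up.

n = 27 pairs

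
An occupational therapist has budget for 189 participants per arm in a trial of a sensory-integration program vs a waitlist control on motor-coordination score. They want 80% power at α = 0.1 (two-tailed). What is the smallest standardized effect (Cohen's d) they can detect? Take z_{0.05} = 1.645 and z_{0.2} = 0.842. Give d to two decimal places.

For two independent groups of n = 189 each: d_min = (z_{α/2} + z_β)·√(2/n).
z-sum = 1.645 + 0.842 = 2.487.
d_min = 2.487 × √(2/189) = 2.487 × 0.1029 = 0.256.

d_min ≈ 0.26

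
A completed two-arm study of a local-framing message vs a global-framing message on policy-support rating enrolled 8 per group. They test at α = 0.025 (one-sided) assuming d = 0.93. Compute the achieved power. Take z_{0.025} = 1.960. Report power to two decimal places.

For two equal groups, power = Φ(d·√(n/2) − z_{α}).
d·√(n/2) = 0.93 × √(8/2) = 0.93 × 2.000 = 1.860.
z_β = 1.860 − 1.960 = -0.100.
Power = Φ(-0.100) = 0.460.

power ≈ 0.46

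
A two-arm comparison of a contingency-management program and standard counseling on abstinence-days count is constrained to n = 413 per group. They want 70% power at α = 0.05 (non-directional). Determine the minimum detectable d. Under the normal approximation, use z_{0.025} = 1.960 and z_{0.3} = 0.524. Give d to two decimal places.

d_min ≈ 0.17

For two independent groups of n = 413 each: d_min = (z_{α/2} + z_β)·√(2/n).
z-sum = 1.960 + 0.524 = 2.484.
d_min = 2.484 × √(2/413) = 2.484 × 0.0696 = 0.173.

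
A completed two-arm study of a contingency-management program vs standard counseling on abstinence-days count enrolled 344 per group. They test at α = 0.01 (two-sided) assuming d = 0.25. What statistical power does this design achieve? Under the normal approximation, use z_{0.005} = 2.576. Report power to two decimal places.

power ≈ 0.76

For two equal groups, power = Φ(d·√(n/2) − z_{α/2}).
d·√(n/2) = 0.25 × √(344/2) = 0.25 × 13.115 = 3.279.
z_β = 3.279 − 2.576 = 0.703.
Power = Φ(0.703) = 0.759.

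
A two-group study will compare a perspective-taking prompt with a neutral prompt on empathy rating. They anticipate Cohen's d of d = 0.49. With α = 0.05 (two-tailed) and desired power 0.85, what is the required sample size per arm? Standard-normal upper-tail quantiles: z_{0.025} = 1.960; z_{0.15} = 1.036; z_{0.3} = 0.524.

For two independent groups with equal n: n = 2·((z_{α/2} + z_β) / d)².
z_{α/2} + z_β = 1.960 + 1.036 = 2.996.
n = 2 × (2.996 / 0.49)² = 2 × 6.114² = 2 × 37.38 = 74.8.
Round up to the next whole participant.

n = 75 per group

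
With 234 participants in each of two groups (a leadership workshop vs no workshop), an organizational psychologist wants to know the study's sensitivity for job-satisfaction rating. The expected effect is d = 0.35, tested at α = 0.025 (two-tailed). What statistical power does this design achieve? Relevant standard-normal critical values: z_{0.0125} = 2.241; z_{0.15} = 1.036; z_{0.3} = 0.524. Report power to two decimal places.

power ≈ 0.94

For two equal groups, power = Φ(d·√(n/2) − z_{α/2}).
d·√(n/2) = 0.35 × √(234/2) = 0.35 × 10.817 = 3.786.
z_β = 3.786 − 2.241 = 1.545.
Power = Φ(1.545) = 0.939.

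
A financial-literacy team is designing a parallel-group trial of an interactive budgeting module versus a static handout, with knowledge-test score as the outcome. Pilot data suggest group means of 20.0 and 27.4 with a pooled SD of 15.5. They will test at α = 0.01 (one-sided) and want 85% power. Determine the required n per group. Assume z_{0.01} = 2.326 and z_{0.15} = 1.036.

n = 100 per group

Cohen's d = |M₁ − M₂| / SD_pooled = |20.0 − 27.4| / 15.5 = 7.4 / 15.5 = 0.477.
For two independent groups with equal n: n = 2·((z_{α} + z_β) / d)².
z_{α} + z_β = 2.326 + 1.036 = 3.362.
n = 2 × (3.362 / 0.477)² = 2 × 7.048² = 2 × 49.68 = 99.4.
Round up to the next whole participant.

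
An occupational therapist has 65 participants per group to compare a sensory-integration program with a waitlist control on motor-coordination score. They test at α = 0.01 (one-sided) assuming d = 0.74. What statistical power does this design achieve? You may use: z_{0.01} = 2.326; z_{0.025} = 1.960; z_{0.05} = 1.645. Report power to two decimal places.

For two equal groups, power = Φ(d·√(n/2) − z_{α}).
d·√(n/2) = 0.74 × √(65/2) = 0.74 × 5.701 = 4.219.
z_β = 4.219 − 2.326 = 1.893.
Power = Φ(1.893) = 0.971.

power ≈ 0.97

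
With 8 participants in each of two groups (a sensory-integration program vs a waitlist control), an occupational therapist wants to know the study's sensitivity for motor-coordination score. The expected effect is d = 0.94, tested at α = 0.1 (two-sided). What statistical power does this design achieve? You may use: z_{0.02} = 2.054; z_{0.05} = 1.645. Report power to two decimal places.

power ≈ 0.59

For two equal groups, power = Φ(d·√(n/2) − z_{α/2}).
d·√(n/2) = 0.94 × √(8/2) = 0.94 × 2.000 = 1.880.
z_β = 1.880 − 1.645 = 0.235.
Power = Φ(0.235) = 0.593.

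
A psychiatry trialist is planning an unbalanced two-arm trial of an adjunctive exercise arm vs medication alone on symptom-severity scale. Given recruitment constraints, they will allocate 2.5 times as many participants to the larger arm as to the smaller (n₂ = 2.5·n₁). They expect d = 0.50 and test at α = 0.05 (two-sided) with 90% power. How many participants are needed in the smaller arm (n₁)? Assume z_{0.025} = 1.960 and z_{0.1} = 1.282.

With allocation ratio k = n₂/n₁ = 2.5, Var(x̄₁−x̄₂) = σ²(1/n₁ + 1/(k·n₁)) = σ²·(k+1)/(k·n₁).
So n₁ = (1 + 1/k)·((z_{α/2} + z_β)/d)² = 1.400 × (3.242/0.50)².
n₁ = 1.400 × 42.04 = 58.9.
Round up: n₁ = 59, giving n₂ = ⌈2.5 × 59⌉ = ⌈147.5⌉ = 148.

n₁ = 59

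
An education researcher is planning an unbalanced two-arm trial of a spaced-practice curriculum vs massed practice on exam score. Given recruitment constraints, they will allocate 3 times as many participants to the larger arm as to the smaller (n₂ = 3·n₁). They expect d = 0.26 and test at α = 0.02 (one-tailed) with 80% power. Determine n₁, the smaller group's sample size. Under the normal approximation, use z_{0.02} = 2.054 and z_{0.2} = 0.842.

With allocation ratio k = n₂/n₁ = 3, Var(x̄₁−x̄₂) = σ²(1/n₁ + 1/(k·n₁)) = σ²·(k+1)/(k·n₁).
So n₁ = (1 + 1/k)·((z_{α} + z_β)/d)² = 1.333 × (2.896/0.26)².
n₁ = 1.333 × 124.07 = 165.4.
Round up: n₁ = 166, giving n₂ = 3 × 166 = 498.

n₁ = 166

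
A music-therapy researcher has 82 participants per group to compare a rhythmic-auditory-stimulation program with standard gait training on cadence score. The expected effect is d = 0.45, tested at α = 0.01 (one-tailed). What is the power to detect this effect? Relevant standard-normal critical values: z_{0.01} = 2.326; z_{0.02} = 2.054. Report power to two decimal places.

For two equal groups, power = Φ(d·√(n/2) − z_{α}).
d·√(n/2) = 0.45 × √(82/2) = 0.45 × 6.403 = 2.881.
z_β = 2.881 − 2.326 = 0.555.
Power = Φ(0.555) = 0.711.

power ≈ 0.71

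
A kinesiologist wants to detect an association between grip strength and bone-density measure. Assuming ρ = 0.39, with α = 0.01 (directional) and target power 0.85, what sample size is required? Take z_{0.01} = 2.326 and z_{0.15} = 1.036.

Fisher's z: C = ½·ln((1+r)/(1−r)) = ½·ln(2.2787) = 0.4118.
n = ((z_{α} + z_β)/C)² + 3.
(2.326 + 1.036) / 0.4118 = 3.362 / 0.4118 = 8.164.
n = 8.164² + 3 = 66.65 + 3 = 69.7.
Round up.

n = 70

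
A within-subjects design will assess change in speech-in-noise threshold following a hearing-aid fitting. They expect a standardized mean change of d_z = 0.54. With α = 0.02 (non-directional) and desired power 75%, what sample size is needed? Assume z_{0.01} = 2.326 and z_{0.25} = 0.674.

n = 31 pairs

For a paired (one-sample on differences) test: n = ((z_{α/2} + z_β) / d)².
z_{α/2} + z_β = 2.326 + 0.674 = 3.000.
n = (3.000 / 0.54)² = 5.556² = 30.86.
Round up.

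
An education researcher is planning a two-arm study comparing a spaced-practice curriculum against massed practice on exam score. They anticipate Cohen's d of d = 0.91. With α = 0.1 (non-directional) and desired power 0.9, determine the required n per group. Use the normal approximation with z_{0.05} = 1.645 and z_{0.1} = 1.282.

For two independent groups with equal n: n = 2·((z_{α/2} + z_β) / d)².
z_{α/2} + z_β = 1.645 + 1.282 = 2.927.
n = 2 × (2.927 / 0.91)² = 2 × 3.216² = 2 × 10.35 = 20.7.
Round up to the next whole participant.

n = 21 per group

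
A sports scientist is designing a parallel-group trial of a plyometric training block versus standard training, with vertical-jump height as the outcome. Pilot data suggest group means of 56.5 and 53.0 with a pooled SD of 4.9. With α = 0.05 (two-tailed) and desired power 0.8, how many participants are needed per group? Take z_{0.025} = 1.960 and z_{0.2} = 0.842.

Cohen's d = |M₁ − M₂| / SD_pooled = |56.5 − 53.0| / 4.9 = 3.5 / 4.9 = 0.714.
For two independent groups with equal n: n = 2·((z_{α/2} + z_β) / d)².
z_{α/2} + z_β = 1.960 + 0.842 = 2.802.
n = 2 × (2.802 / 0.714)² = 2 × 3.924² = 2 × 15.40 = 30.8.
Round up to the next whole participant.

n = 31 per group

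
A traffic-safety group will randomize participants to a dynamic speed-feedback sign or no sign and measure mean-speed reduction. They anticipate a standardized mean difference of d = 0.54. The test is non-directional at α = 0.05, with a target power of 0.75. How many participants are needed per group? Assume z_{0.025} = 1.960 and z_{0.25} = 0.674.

n = 48 per group

For two independent groups with equal n: n = 2·((z_{α/2} + z_β) / d)².
z_{α/2} + z_β = 1.960 + 0.674 = 2.634.
n = 2 × (2.634 / 0.54)² = 2 × 4.878² = 2 × 23.79 = 47.6.
Round up to the next whole participant.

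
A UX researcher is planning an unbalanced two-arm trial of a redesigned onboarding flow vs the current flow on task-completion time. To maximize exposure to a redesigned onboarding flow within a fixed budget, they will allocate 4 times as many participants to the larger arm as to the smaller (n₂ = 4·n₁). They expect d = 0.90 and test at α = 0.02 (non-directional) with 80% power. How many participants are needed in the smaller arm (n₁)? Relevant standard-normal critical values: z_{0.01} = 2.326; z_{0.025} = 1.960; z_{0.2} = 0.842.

n₁ = 16

With allocation ratio k = n₂/n₁ = 4, Var(x̄₁−x̄₂) = σ²(1/n₁ + 1/(k·n₁)) = σ²·(k+1)/(k·n₁).
So n₁ = (1 + 1/k)·((z_{α/2} + z_β)/d)² = 1.250 × (3.168/0.90)².
n₁ = 1.250 × 12.39 = 15.5.
Round up: n₁ = 16, giving n₂ = 4 × 16 = 64.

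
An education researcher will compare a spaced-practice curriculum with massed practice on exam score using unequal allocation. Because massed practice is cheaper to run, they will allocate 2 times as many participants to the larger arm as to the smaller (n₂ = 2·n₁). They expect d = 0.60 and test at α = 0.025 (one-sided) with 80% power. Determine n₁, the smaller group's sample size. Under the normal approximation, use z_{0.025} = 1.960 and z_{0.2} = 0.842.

n₁ = 33

With allocation ratio k = n₂/n₁ = 2, Var(x̄₁−x̄₂) = σ²(1/n₁ + 1/(k·n₁)) = σ²·(k+1)/(k·n₁).
So n₁ = (1 + 1/k)·((z_{α} + z_β)/d)² = 1.500 × (2.802/0.60)².
n₁ = 1.500 × 21.81 = 32.7.
Round up: n₁ = 33, giving n₂ = 2 × 33 = 66.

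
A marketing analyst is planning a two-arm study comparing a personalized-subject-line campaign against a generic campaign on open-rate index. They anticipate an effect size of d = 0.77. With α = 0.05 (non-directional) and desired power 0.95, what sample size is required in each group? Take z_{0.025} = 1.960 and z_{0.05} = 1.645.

For two independent groups with equal n: n = 2·((z_{α/2} + z_β) / d)².
z_{α/2} + z_β = 1.960 + 1.645 = 3.605.
n = 2 × (3.605 / 0.77)² = 2 × 4.682² = 2 × 21.92 = 43.8.
Round up to the next whole participant.

n = 44 per group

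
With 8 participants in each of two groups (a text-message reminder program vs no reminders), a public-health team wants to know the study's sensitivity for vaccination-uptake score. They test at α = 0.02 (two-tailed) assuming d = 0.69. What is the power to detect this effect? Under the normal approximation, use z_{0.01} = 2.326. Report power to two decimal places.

For two equal groups, power = Φ(d·√(n/2) − z_{α/2}).
d·√(n/2) = 0.69 × √(8/2) = 0.69 × 2.000 = 1.380.
z_β = 1.380 − 2.326 = -0.946.
Power = Φ(-0.946) = 0.172.

power ≈ 0.17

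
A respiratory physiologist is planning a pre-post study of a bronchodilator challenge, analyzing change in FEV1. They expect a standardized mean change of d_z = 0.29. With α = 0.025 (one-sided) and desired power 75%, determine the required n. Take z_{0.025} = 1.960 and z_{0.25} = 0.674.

For a paired (one-sample on differences) test: n = ((z_{α} + z_β) / d)².
z_{α} + z_β = 1.960 + 0.674 = 2.634.
n = (2.634 / 0.29)² = 9.083² = 82.50.
Round up.

n = 83 pairs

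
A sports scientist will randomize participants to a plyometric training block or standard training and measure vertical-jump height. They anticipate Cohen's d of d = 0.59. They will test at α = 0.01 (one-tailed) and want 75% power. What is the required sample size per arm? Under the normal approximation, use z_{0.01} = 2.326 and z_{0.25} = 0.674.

n = 52 per group

For two independent groups with equal n: n = 2·((z_{α} + z_β) / d)².
z_{α} + z_β = 2.326 + 0.674 = 3.000.
n = 2 × (3.000 / 0.59)² = 2 × 5.085² = 2 × 25.85 = 51.7.
Round up to the next whole participant.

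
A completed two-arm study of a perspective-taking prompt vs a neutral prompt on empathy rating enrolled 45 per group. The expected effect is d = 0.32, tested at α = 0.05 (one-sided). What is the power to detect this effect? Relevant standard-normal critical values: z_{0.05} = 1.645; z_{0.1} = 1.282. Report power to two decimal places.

For two equal groups, power = Φ(d·√(n/2) − z_{α}).
d·√(n/2) = 0.32 × √(45/2) = 0.32 × 4.743 = 1.518.
z_β = 1.518 − 1.645 = -0.127.
Power = Φ(-0.127) = 0.449.

power ≈ 0.45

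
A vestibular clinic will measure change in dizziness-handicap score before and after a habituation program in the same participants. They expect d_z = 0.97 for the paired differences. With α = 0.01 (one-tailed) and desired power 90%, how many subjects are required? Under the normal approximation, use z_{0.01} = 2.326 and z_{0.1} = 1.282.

For a paired (one-sample on differences) test: n = ((z_{α} + z_β) / d)².
z_{α} + z_β = 2.326 + 1.282 = 3.608.
n = (3.608 / 0.97)² = 3.720² = 13.84.
Round up.

n = 14 pairs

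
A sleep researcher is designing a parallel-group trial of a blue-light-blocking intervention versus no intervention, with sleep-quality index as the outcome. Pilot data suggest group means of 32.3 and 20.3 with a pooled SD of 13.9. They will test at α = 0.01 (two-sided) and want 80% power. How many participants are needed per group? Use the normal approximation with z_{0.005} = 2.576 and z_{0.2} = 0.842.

Cohen's d = |M₁ − M₂| / SD_pooled = |32.3 − 20.3| / 13.9 = 12.0 / 13.9 = 0.863.
For two independent groups with equal n: n = 2·((z_{α/2} + z_β) / d)².
z_{α/2} + z_β = 2.576 + 0.842 = 3.418.
n = 2 × (3.418 / 0.863)² = 2 × 3.961² = 2 × 15.69 = 31.4.
Round up to the next whole participant.

n = 32 per group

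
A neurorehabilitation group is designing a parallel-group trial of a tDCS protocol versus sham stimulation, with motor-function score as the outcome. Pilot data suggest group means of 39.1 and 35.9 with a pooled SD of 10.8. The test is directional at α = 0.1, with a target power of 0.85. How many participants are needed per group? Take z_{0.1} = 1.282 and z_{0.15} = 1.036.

n = 123 per group

Cohen's d = |M₁ − M₂| / SD_pooled = |39.1 − 35.9| / 10.8 = 3.2 / 10.8 = 0.296.
For two independent groups with equal n: n = 2·((z_{α} + z_β) / d)².
z_{α} + z_β = 1.282 + 1.036 = 2.318.
n = 2 × (2.318 / 0.296)² = 2 × 7.831² = 2 × 61.33 = 122.7.
Round up to the next whole participant.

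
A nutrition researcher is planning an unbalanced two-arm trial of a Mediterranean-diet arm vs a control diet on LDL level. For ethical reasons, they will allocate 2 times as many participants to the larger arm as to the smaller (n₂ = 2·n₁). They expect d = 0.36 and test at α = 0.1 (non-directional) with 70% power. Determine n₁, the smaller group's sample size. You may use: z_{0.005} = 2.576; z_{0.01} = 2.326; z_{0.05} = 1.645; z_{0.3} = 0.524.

n₁ = 55

With allocation ratio k = n₂/n₁ = 2, Var(x̄₁−x̄₂) = σ²(1/n₁ + 1/(k·n₁)) = σ²·(k+1)/(k·n₁).
So n₁ = (1 + 1/k)·((z_{α/2} + z_β)/d)² = 1.500 × (2.169/0.36)².
n₁ = 1.500 × 36.30 = 54.5.
Round up: n₁ = 55, giving n₂ = 2 × 55 = 110.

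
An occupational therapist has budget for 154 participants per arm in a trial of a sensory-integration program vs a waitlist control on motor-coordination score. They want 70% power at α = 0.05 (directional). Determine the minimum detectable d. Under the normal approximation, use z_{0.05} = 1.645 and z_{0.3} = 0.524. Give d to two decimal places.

For two independent groups of n = 154 each: d_min = (z_{α} + z_β)·√(2/n).
z-sum = 1.645 + 0.524 = 2.169.
d_min = 2.169 × √(2/154) = 2.169 × 0.1140 = 0.247.

d_min ≈ 0.25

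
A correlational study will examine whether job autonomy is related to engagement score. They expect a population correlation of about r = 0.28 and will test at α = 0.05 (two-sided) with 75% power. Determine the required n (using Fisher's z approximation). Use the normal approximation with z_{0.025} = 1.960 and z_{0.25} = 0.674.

Fisher's z: C = ½·ln((1+r)/(1−r)) = ½·ln(1.7778) = 0.2877.
n = ((z_{α/2} + z_β)/C)² + 3.
(1.960 + 0.674) / 0.2877 = 2.634 / 0.2877 = 9.155.
n = 9.155² + 3 = 83.82 + 3 = 86.8.
Round up.

n = 87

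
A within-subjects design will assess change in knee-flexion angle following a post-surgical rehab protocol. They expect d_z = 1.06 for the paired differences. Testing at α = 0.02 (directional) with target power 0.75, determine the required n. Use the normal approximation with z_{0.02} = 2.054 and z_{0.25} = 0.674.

For a paired (one-sample on differences) test: n = ((z_{α} + z_β) / d)².
z_{α} + z_β = 2.054 + 0.674 = 2.728.
n = (2.728 / 1.06)² = 2.574² = 6.62.
Round up.

n = 7 pairs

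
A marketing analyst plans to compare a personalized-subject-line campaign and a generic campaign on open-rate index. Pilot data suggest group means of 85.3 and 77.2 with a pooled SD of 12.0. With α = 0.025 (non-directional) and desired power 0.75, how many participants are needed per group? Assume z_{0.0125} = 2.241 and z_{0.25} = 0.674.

Cohen's d = |M₁ − M₂| / SD_pooled = |85.3 − 77.2| / 12.0 = 8.1 / 12.0 = 0.675.
For two independent groups with equal n: n = 2·((z_{α/2} + z_β) / d)².
z_{α/2} + z_β = 2.241 + 0.674 = 2.915.
n = 2 × (2.915 / 0.675)² = 2 × 4.319² = 2 × 18.65 = 37.3.
Round up to the next whole participant.

n = 38 per group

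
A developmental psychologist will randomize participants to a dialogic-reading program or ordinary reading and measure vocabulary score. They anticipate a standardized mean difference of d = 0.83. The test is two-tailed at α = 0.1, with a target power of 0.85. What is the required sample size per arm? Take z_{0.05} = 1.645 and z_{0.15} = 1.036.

n = 21 per group

For two independent groups with equal n: n = 2·((z_{α/2} + z_β) / d)².
z_{α/2} + z_β = 1.645 + 1.036 = 2.681.
n = 2 × (2.681 / 0.83)² = 2 × 3.230² = 2 × 10.43 = 20.9.
Round up to the next whole participant.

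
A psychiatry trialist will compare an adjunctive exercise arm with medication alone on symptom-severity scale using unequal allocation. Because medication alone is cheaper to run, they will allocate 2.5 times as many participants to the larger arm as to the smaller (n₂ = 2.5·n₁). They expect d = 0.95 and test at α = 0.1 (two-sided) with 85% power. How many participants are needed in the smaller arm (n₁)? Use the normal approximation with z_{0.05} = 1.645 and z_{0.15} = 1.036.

With allocation ratio k = n₂/n₁ = 2.5, Var(x̄₁−x̄₂) = σ²(1/n₁ + 1/(k·n₁)) = σ²·(k+1)/(k·n₁).
So n₁ = (1 + 1/k)·((z_{α/2} + z_β)/d)² = 1.400 × (2.681/0.95)².
n₁ = 1.400 × 7.96 = 11.1.
Round up: n₁ = 12, giving n₂ = 2.5 × 12 = 30.

n₁ = 12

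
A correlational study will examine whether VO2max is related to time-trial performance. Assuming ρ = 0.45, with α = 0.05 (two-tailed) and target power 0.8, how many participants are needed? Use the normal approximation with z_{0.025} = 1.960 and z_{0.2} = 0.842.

n = 37

Fisher's z: C = ½·ln((1+r)/(1−r)) = ½·ln(2.6364) = 0.4847.
n = ((z_{α/2} + z_β)/C)² + 3.
(1.960 + 0.842) / 0.4847 = 2.802 / 0.4847 = 5.781.
n = 5.781² + 3 = 33.42 + 3 = 36.4.
Round up.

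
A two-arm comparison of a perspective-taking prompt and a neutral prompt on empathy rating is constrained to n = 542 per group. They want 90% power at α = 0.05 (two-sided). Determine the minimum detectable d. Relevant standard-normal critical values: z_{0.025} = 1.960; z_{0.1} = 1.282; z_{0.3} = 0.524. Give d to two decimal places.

For two independent groups of n = 542 each: d_min = (z_{α/2} + z_β)·√(2/n).
z-sum = 1.960 + 1.282 = 3.242.
d_min = 3.242 × √(2/542) = 3.242 × 0.0607 = 0.197.

d_min ≈ 0.20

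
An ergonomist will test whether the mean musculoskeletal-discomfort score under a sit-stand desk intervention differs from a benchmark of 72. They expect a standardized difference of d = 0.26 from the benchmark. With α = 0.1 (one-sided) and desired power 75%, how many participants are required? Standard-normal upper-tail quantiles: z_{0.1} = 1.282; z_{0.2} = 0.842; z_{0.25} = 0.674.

n = 57

For a one-sample test: n = ((z_{α} + z_β) / d)².
z_{α} + z_β = 1.282 + 0.674 = 1.956.
n = (1.956 / 0.26)² = 7.523² = 56.60.
Round up.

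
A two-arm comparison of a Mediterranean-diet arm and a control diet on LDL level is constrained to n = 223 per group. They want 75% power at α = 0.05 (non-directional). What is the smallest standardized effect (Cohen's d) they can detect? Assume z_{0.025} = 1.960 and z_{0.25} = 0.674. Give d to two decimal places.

For two independent groups of n = 223 each: d_min = (z_{α/2} + z_β)·√(2/n).
z-sum = 1.960 + 0.674 = 2.634.
d_min = 2.634 × √(2/223) = 2.634 × 0.0947 = 0.249.

d_min ≈ 0.25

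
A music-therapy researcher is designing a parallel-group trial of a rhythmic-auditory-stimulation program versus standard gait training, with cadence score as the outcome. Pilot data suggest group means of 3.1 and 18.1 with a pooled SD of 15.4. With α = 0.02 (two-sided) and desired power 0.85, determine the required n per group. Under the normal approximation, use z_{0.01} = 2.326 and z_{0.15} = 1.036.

Cohen's d = |M₁ − M₂| / SD_pooled = |3.1 − 18.1| / 15.4 = 15.0 / 15.4 = 0.974.
For two independent groups with equal n: n = 2·((z_{α/2} + z_β) / d)².
z_{α/2} + z_β = 2.326 + 1.036 = 3.362.
n = 2 × (3.362 / 0.974)² = 2 × 3.452² = 2 × 11.91 = 23.8.
Round up to the next whole participant.

n = 24 per group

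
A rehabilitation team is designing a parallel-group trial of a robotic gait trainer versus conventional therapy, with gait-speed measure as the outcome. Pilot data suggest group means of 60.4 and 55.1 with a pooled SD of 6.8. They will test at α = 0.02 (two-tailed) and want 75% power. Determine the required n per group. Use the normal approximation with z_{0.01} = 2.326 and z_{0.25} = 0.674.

n = 30 per group

Cohen's d = |M₁ − M₂| / SD_pooled = |60.4 − 55.1| / 6.8 = 5.3 / 6.8 = 0.779.
For two independent groups with equal n: n = 2·((z_{α/2} + z_β) / d)².
z_{α/2} + z_β = 2.326 + 0.674 = 3.000.
n = 2 × (3.000 / 0.779)² = 2 × 3.851² = 2 × 14.83 = 29.7.
Round up to the next whole participant.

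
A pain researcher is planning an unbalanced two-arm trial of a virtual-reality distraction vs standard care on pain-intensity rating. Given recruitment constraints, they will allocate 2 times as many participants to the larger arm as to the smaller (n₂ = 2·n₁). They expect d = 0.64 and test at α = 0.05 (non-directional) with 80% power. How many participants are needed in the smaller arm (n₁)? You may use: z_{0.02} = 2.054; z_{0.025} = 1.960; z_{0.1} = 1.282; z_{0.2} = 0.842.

With allocation ratio k = n₂/n₁ = 2, Var(x̄₁−x̄₂) = σ²(1/n₁ + 1/(k·n₁)) = σ²·(k+1)/(k·n₁).
So n₁ = (1 + 1/k)·((z_{α/2} + z_β)/d)² = 1.500 × (2.802/0.64)².
n₁ = 1.500 × 19.17 = 28.8.
Round up: n₁ = 29, giving n₂ = 2 × 29 = 58.

n₁ = 29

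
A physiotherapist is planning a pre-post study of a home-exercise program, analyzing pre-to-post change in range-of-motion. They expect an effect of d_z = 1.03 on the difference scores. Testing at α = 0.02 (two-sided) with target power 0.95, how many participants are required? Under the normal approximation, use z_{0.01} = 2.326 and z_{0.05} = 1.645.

n = 15 pairs

For a paired (one-sample on differences) test: n = ((z_{α/2} + z_β) / d)².
z_{α/2} + z_β = 2.326 + 1.645 = 3.971.
n = (3.971 / 1.03)² = 3.855² = 14.86.
Round up.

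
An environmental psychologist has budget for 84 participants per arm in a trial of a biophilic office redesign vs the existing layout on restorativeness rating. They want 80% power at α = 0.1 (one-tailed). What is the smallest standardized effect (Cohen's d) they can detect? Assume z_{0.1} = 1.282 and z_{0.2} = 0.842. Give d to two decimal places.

For two independent groups of n = 84 each: d_min = (z_{α} + z_β)·√(2/n).
z-sum = 1.282 + 0.842 = 2.124.
d_min = 2.124 × √(2/84) = 2.124 × 0.1543 = 0.328.

d_min ≈ 0.33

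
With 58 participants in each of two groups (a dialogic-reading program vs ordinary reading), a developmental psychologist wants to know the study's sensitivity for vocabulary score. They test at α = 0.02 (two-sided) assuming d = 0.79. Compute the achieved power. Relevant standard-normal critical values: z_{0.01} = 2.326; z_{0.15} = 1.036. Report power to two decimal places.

For two equal groups, power = Φ(d·√(n/2) − z_{α/2}).
d·√(n/2) = 0.79 × √(58/2) = 0.79 × 5.385 = 4.254.
z_β = 4.254 − 2.326 = 1.928.
Power = Φ(1.928) = 0.973.

power ≈ 0.97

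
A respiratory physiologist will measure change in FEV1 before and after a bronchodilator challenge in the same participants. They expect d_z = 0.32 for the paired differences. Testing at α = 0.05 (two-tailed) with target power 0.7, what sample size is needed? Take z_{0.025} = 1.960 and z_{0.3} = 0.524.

For a paired (one-sample on differences) test: n = ((z_{α/2} + z_β) / d)².
z_{α/2} + z_β = 1.960 + 0.524 = 2.484.
n = (2.484 / 0.32)² = 7.763² = 60.26.
Round up.

n = 61 pairs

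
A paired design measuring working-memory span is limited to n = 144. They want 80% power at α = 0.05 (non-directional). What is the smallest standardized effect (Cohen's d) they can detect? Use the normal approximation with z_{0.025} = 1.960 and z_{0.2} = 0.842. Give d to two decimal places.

d_min ≈ 0.23

For a single sample (or paired design) of n = 144: d_min = (z_{α/2} + z_β)/√n.
z-sum = 1.960 + 0.842 = 2.802.
d_min = 2.802 / √144 = 2.802 / 12.000 = 0.234.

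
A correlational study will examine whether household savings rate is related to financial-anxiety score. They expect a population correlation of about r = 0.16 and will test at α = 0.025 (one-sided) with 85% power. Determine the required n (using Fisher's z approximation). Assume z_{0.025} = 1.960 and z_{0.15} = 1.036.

Fisher's z: C = ½·ln((1+r)/(1−r)) = ½·ln(1.3810) = 0.1614.
n = ((z_{α} + z_β)/C)² + 3.
(1.960 + 1.036) / 0.1614 = 2.996 / 0.1614 = 18.563.
n = 18.563² + 3 = 344.57 + 3 = 347.6.
Round up.

n = 348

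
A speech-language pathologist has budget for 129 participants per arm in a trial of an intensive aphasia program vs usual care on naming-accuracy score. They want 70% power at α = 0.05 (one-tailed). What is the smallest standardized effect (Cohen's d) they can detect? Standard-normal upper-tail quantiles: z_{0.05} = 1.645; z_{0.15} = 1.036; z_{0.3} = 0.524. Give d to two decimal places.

For two independent groups of n = 129 each: d_min = (z_{α} + z_β)·√(2/n).
z-sum = 1.645 + 0.524 = 2.169.
d_min = 2.169 × √(2/129) = 2.169 × 0.1245 = 0.270.

d_min ≈ 0.27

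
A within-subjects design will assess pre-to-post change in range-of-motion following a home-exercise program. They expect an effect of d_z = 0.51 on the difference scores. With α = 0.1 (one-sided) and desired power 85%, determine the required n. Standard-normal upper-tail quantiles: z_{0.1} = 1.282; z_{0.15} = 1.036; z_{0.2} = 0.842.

For a paired (one-sample on differences) test: n = ((z_{α} + z_β) / d)².
z_{α} + z_β = 1.282 + 1.036 = 2.318.
n = (2.318 / 0.51)² = 4.545² = 20.66.
Round up.

n = 21 pairs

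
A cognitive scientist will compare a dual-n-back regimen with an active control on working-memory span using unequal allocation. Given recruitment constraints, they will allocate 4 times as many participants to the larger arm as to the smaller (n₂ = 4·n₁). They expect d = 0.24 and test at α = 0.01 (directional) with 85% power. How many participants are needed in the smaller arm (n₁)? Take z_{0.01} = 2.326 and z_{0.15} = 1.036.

With allocation ratio k = n₂/n₁ = 4, Var(x̄₁−x̄₂) = σ²(1/n₁ + 1/(k·n₁)) = σ²·(k+1)/(k·n₁).
So n₁ = (1 + 1/k)·((z_{α} + z_β)/d)² = 1.250 × (3.362/0.24)².
n₁ = 1.250 × 196.23 = 245.3.
Round up: n₁ = 246, giving n₂ = 4 × 246 = 984.

n₁ = 246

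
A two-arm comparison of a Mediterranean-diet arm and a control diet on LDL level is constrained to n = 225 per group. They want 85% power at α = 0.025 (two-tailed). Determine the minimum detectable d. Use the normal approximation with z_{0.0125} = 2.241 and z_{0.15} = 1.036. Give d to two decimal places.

For two independent groups of n = 225 each: d_min = (z_{α/2} + z_β)·√(2/n).
z-sum = 2.241 + 1.036 = 3.277.
d_min = 3.277 × √(2/225) = 3.277 × 0.0943 = 0.309.

d_min ≈ 0.31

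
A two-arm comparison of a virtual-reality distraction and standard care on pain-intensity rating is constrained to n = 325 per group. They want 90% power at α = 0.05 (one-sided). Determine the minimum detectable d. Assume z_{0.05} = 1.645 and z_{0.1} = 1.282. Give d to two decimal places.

For two independent groups of n = 325 each: d_min = (z_{α} + z_β)·√(2/n).
z-sum = 1.645 + 1.282 = 2.927.
d_min = 2.927 × √(2/325) = 2.927 × 0.0784 = 0.230.

d_min ≈ 0.23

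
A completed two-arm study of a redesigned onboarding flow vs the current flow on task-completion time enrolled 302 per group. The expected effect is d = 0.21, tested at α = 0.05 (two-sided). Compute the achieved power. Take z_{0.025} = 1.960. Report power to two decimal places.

For two equal groups, power = Φ(d·√(n/2) − z_{α/2}).
d·√(n/2) = 0.21 × √(302/2) = 0.21 × 12.288 = 2.581.
z_β = 2.581 − 1.960 = 0.621.
Power = Φ(0.621) = 0.733.

power ≈ 0.73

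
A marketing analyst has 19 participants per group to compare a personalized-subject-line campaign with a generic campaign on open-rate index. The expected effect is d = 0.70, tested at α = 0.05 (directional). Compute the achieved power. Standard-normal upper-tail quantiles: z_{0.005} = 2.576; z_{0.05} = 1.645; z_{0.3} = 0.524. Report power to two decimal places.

For two equal groups, power = Φ(d·√(n/2) − z_{α}).
d·√(n/2) = 0.70 × √(19/2) = 0.70 × 3.082 = 2.158.
z_β = 2.158 − 1.645 = 0.513.
Power = Φ(0.513) = 0.696.

power ≈ 0.70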